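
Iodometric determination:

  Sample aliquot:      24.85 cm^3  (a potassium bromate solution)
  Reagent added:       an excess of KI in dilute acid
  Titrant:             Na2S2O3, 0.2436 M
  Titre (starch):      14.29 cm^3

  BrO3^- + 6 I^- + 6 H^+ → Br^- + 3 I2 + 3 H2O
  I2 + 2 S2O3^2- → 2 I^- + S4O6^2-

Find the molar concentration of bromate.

n(S2O3^2-) = 0.01429 × 0.2436 = 3.481 × 10^-3 mol
n(I2) = n(S2O3^2-)/2 = 1.741 × 10^-3 mol
From the 1:3 ratio, n(BrO3^-) in the aliquot = 1/3 × 1.741 × 10^-3 = 5.802 × 10^-4 mol
[BrO3^-] = 5.802 × 10^-4 / 0.02485 = 0.02335 mol/L

0.02335 M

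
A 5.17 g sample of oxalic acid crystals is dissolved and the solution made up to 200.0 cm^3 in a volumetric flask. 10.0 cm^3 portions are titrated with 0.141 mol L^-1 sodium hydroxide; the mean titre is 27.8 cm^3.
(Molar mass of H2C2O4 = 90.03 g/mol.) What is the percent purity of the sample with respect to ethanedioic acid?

H2C2O4 + 2 NaOH → Na2C2O4 + 2 H2O
n(NaOH) per titration = 0.0278 × 0.141 = 3.92 × 10^-3 mol
From the 1:2 ratio, n(H2C2O4) in each aliquot = 1/2 × 3.92 × 10^-3 = 1.96 × 10^-3 mol
n(H2C2O4) in the whole flask = 1.96 × 10^-3 × 200.0/10.0 = 0.0392 mol
mass of H2C2O4 = 0.0392 × 90.03 = 3.53 g
% H2C2O4 = 3.53 / 5.17 × 100 = 68.3 %

68.3 %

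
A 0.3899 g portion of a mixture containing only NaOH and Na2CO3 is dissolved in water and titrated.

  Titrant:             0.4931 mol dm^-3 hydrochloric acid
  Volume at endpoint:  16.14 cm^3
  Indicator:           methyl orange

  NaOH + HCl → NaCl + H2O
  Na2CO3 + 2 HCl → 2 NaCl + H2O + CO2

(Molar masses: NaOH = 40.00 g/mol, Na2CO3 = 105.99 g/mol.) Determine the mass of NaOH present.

n(HCl) = 0.01614 × 0.4931 = 7.959 × 10^-3 mol
Let x = n(NaOH), y = n(Na2CO3).
Titrant: 1x + 2y = 7.959 × 10^-3;  mass: 40.00x + 105.99y = 0.3899
Solving, x = 2.452 × 10^-3 mol, y = 2.753 × 10^-3 mol
mass of NaOH = 2.452 × 10^-3 × 40.00 = 0.09809 g

0.09809 g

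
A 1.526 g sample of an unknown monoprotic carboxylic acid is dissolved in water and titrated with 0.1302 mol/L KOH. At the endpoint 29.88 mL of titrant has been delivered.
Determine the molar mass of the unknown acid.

n(KOH) = 0.02988 L × 0.1302 mol/L = 3.890 × 10^-3 mol
n(HA) = 3.890 × 10^-3 mol (1:1 ratio)
M = m / n = 1.526 g / 3.890 × 10^-3 mol = 392.3 g/mol

392.3 g/mol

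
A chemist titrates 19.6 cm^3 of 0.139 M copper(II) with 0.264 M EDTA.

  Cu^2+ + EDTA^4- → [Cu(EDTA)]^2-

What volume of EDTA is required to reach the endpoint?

10.3 mL

n(Cu2+) = 0.0196 L × 0.139 mol/L = 2.72 × 10^-3 mol
n(EDTA) = 2.72 × 10^-3 mol (1:1 stoichiometry)
V(EDTA) = 2.72 × 10^-3 mol / 0.264 mol/L = 0.0103 L = 10.3 mL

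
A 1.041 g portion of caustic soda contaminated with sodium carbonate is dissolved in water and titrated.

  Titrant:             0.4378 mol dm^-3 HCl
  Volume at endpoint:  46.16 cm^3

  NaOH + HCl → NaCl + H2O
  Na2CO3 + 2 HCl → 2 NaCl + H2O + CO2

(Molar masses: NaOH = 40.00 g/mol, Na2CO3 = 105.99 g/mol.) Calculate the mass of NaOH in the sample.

n(HCl) = 0.04616 × 0.4378 = 0.02021 mol
Let x = n(NaOH), y = n(Na2CO3).
Titrant: 1x + 2y = 0.02021;  mass: 40.00x + 105.99y = 1.041
Solving, x = 2.306 × 10^-3 mol, y = 8.951 × 10^-3 mol
mass of NaOH = 2.306 × 10^-3 × 40.00 = 0.09224 g

0.09224 g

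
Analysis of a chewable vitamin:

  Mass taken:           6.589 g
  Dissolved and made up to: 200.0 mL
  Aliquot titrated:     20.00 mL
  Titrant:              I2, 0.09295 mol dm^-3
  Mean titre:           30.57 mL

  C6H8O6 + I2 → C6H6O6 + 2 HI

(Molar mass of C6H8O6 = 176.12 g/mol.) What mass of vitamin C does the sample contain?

n(I2) per titration = 0.03057 × 0.09295 = 2.841 × 10^-3 mol
n(C6H8O6) in each aliquot = 2.841 × 10^-3 mol (1:1 ratio)
n(C6H8O6) in the whole flask = 2.841 × 10^-3 × 200.0/20.00 = 0.02841 mol
mass of C6H8O6 = 0.02841 × 176.12 = 5.004 g

5.004 g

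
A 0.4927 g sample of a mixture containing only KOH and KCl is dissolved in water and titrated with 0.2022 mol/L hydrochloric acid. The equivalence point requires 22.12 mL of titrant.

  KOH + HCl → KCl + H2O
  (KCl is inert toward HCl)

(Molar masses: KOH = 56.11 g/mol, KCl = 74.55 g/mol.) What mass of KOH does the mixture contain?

0.2510 g

n(HCl) = 0.02212 × 0.2022 = 4.473 × 10^-3 mol
Let x = n(KOH), y = n(KCl).
Titrant: 1x = 4.473 × 10^-3;  mass: 56.11x + 74.55y = 0.4927
Solving, x = 4.473 × 10^-3 mol, y = 3.243 × 10^-3 mol
mass of KOH = 4.473 × 10^-3 × 56.11 = 0.2510 g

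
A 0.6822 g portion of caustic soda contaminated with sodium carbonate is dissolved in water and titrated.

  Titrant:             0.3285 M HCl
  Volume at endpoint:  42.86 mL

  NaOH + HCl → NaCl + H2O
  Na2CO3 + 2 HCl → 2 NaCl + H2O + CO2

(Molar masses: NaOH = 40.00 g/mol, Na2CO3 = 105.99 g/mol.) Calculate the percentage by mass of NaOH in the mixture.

28.85 %

n(HCl) = 0.04286 × 0.3285 = 0.01408 mol
Let x = n(NaOH), y = n(Na2CO3).
Titrant: 1x + 2y = 0.01408;  mass: 40.00x + 105.99y = 0.6822
Solving, x = 4.921 × 10^-3 mol, y = 4.579 × 10^-3 mol
mass of NaOH = 4.921 × 10^-3 × 40.00 = 0.1968 g
% NaOH = 0.1968 / 0.6822 × 100 = 28.85 %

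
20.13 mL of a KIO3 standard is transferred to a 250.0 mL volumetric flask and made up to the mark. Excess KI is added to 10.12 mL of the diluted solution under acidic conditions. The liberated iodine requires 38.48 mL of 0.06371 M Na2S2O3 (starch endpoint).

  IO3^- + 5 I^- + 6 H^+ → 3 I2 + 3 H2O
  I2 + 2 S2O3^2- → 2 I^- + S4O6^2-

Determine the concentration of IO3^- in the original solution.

n(S2O3^2-) = 0.03848 × 0.06371 = 2.452 × 10^-3 mol
n(I2) = n(S2O3^2-)/2 = 1.226 × 10^-3 mol
From the 1:3 ratio, n(IO3^-) in the aliquot = 1/3 × 1.226 × 10^-3 = 4.086 × 10^-4 mol
[IO3^-]_dilute = 4.086 × 10^-4 / 0.01012 = 0.04037 mol/L
[IO3^-]_original = 0.04037 × 250.0/20.13 = 0.5014 mol/L

0.5014 M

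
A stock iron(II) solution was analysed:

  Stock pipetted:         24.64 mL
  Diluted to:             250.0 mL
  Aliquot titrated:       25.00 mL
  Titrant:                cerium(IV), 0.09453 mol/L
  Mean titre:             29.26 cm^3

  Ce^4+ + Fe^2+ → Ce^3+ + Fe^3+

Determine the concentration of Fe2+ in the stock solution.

1.123 mol/L

n(Ce4+) = 0.02926 × 0.09453 = 2.766 × 10^-3 mol
n(Fe2+) in the aliquot = 2.766 × 10^-3 mol (1:1 ratio)
[Fe2+]_dilute = 2.766 × 10^-3 / 0.02500 = 0.1106 mol/L
Dilution factor = 250.0 / 24.64 = 10.15
[Fe2+]_stock = 0.1106 × 10.15 = 1.123 mol/L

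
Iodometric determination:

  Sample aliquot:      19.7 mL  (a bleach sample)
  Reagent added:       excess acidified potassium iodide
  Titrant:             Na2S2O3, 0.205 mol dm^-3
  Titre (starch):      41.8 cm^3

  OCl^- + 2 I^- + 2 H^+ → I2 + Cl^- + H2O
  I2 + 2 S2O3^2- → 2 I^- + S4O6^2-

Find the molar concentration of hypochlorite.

0.217 mol/L

n(S2O3^2-) = 0.0418 × 0.205 = 8.57 × 10^-3 mol
n(I2) = n(S2O3^2-)/2 = 4.28 × 10^-3 mol
n(OCl^-) in the aliquot = 4.28 × 10^-3 mol (1:1 ratio)
[OCl^-] = 4.28 × 10^-3 / 0.0197 = 0.217 mol/L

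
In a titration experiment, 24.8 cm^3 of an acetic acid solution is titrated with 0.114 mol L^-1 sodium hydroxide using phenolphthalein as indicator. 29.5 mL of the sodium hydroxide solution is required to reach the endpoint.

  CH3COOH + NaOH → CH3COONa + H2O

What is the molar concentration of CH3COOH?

0.136 mol/L

n(NaOH) = 0.0295 L × 0.114 mol/L = 3.36 × 10^-3 mol
n(CH3COOH) = 3.36 × 10^-3 mol (1:1 mole ratio)
[CH3COOH] = 3.36 × 10^-3 mol / 0.0248 L = 0.136 mol/L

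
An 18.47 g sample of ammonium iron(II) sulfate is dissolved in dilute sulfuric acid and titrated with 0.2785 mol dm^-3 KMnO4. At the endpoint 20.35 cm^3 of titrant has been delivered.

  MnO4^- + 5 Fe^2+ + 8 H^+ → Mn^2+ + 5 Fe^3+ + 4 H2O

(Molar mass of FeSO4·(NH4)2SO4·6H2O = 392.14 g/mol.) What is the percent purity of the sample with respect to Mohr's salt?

n(KMnO4) = 0.02035 L × 0.2785 mol/L = 5.667 × 10^-3 mol
From the 5:1 ratio, n(FeSO4·(NH4)2SO4·6H2O) = 5/1 × 5.667 × 10^-3 = 0.02834 mol
mass of FeSO4·(NH4)2SO4·6H2O = 0.02834 × 392.14 g/mol = 11.11 g
% FeSO4·(NH4)2SO4·6H2O = 11.11 / 18.47 × 100 = 60.16 %

60.16 %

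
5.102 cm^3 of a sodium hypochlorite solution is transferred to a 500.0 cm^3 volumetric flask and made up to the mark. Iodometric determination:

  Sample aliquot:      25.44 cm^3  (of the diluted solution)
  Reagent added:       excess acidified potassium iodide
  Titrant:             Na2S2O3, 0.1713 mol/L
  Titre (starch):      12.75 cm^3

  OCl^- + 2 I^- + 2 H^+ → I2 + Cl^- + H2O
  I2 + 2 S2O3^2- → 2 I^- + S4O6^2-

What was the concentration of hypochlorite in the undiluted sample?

4.207 mol/L

n(S2O3^2-) = 0.01275 × 0.1713 = 2.184 × 10^-3 mol
n(I2) = n(S2O3^2-)/2 = 1.092 × 10^-3 mol
n(OCl^-) in the aliquot = 1.092 × 10^-3 mol (1:1 ratio)
[OCl^-]_dilute = 1.092 × 10^-3 / 0.02544 = 0.04293 mol/L
[OCl^-]_original = 0.04293 × 500.0/5.102 = 4.207 mol/L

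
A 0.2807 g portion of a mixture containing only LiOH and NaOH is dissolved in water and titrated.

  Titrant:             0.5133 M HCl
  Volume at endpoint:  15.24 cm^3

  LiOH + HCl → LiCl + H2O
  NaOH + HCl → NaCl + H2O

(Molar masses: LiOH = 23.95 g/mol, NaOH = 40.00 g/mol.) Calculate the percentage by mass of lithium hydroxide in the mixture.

17.12 %

n(HCl) = 0.01524 × 0.5133 = 7.823 × 10^-3 mol
Let x = n(LiOH), y = n(NaOH).
Titrant: 1x + 1y = 7.823 × 10^-3;  mass: 23.95x + 40.00y = 0.2807
Solving, x = 2.007 × 10^-3 mol, y = 5.816 × 10^-3 mol
mass of LiOH = 2.007 × 10^-3 × 23.95 = 0.04806 g
% LiOH = 0.04806 / 0.2807 × 100 = 17.12 %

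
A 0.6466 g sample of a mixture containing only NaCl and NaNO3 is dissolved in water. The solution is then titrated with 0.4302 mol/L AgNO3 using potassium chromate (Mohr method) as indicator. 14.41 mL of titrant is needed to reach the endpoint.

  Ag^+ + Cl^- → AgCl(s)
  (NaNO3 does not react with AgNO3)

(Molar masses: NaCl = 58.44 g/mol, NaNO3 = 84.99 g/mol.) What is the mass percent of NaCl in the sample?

56.03 %

n(AgNO3) = 0.01441 × 0.4302 = 6.199 × 10^-3 mol
Let x = n(NaCl), y = n(NaNO3).
Titrant: 1x = 6.199 × 10^-3;  mass: 58.44x + 84.99y = 0.6466
Solving, x = 6.199 × 10^-3 mol, y = 3.345 × 10^-3 mol
mass of NaCl = 6.199 × 10^-3 × 58.44 = 0.3623 g
% NaCl = 0.3623 / 0.6466 × 100 = 56.03 %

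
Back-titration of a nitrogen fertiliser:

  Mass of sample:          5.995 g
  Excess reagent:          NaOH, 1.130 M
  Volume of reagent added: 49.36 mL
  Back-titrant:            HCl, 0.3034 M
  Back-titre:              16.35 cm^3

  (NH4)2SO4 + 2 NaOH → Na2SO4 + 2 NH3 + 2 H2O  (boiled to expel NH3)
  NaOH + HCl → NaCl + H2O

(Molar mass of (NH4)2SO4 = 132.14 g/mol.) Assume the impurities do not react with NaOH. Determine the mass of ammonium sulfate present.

3.357 g

n(NaOH) added = 0.04936 × 1.130 = 0.05578 mol
n(HCl) used in back-titration = 0.01635 × 0.3034 = 4.961 × 10^-3 mol
n(NaOH) left over = 4.961 × 10^-3 mol (1:1 ratio)
n(NaOH) consumed by analyte = 0.05578 − 4.961 × 10^-3 = 0.05082 mol
From the 1:2 ratio, n((NH4)2SO4) = 1/2 × 0.05082 = 0.02541 mol
mass of (NH4)2SO4 = 0.02541 × 132.14 = 3.357 g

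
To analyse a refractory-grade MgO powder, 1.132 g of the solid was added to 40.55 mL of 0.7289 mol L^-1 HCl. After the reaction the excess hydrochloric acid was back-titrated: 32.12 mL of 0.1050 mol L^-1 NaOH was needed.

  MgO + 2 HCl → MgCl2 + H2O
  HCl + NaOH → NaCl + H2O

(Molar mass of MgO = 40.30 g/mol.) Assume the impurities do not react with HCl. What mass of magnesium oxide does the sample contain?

n(HCl) added = 0.04055 × 0.7289 = 0.02956 mol
n(NaOH) used in back-titration = 0.03212 × 0.1050 = 3.373 × 10^-3 mol
n(HCl) left over = 3.373 × 10^-3 mol (1:1 ratio)
n(HCl) consumed by analyte = 0.02956 − 3.373 × 10^-3 = 0.02618 mol
From the 1:2 ratio, n(MgO) = 1/2 × 0.02618 = 0.01309 mol
mass of MgO = 0.01309 × 40.30 = 0.5276 g

0.5276 g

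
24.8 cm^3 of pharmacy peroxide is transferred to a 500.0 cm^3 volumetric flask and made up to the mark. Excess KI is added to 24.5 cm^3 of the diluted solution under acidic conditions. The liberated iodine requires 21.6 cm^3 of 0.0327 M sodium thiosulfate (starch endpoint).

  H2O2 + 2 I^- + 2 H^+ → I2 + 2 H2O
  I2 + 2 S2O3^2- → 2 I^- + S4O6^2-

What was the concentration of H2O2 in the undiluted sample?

0.291 M

n(S2O3^2-) = 0.0216 × 0.0327 = 7.06 × 10^-4 mol
n(I2) = n(S2O3^2-)/2 = 3.53 × 10^-4 mol
n(H2O2) in the aliquot = 3.53 × 10^-4 mol (1:1 ratio)
[H2O2]_dilute = 3.53 × 10^-4 / 0.0245 = 0.0144 mol/L
[H2O2]_original = 0.0144 × 500.0/24.8 = 0.291 mol/L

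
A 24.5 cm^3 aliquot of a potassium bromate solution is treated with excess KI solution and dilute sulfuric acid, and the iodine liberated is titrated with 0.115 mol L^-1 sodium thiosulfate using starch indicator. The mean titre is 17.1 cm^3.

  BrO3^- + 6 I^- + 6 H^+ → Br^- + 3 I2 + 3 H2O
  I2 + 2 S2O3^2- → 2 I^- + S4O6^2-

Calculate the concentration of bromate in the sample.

0.0134 mol/L

n(S2O3^2-) = 0.0171 × 0.115 = 1.97 × 10^-3 mol
n(I2) = n(S2O3^2-)/2 = 9.83 × 10^-4 mol
From the 1:3 ratio, n(BrO3^-) in the aliquot = 1/3 × 9.83 × 10^-4 = 3.28 × 10^-4 mol
[BrO3^-] = 3.28 × 10^-4 / 0.0245 = 0.0134 mol/L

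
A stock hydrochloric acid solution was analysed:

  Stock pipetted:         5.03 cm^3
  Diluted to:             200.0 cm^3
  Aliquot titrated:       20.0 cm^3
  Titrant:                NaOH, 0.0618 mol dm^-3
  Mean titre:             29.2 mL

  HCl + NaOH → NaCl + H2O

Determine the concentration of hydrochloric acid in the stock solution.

n(NaOH) = 0.0292 × 0.0618 = 1.80 × 10^-3 mol
n(HCl) in the aliquot = 1.80 × 10^-3 mol (1:1 ratio)
[HCl]_dilute = 1.80 × 10^-3 / 0.0200 = 0.0902 mol/L
Dilution factor = 200.0 / 5.03 = 39.76
[HCl]_stock = 0.0902 × 39.76 = 3.59 mol/L

3.59 mol/L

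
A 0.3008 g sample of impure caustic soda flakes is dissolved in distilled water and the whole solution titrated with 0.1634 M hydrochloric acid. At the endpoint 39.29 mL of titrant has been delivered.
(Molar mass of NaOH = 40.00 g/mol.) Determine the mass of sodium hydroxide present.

0.2568 g

NaOH + HCl → NaCl + H2O
n(HCl) = 0.03929 L × 0.1634 mol/L = 6.420 × 10^-3 mol
n(NaOH) = 6.420 × 10^-3 mol (1:1 ratio)
mass of NaOH = 6.420 × 10^-3 × 40.00 g/mol = 0.2568 g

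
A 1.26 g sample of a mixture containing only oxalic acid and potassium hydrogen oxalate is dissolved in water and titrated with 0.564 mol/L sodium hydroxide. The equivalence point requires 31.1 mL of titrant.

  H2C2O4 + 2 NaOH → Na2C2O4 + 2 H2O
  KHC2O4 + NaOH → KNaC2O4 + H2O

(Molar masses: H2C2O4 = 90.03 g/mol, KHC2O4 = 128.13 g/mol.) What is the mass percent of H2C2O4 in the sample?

n(NaOH) = 0.0311 × 0.564 = 0.0175 mol
Let x = n(H2C2O4), y = n(KHC2O4).
Titrant: 2x + 1y = 0.0175;  mass: 90.03x + 128.13y = 1.26
Solving, x = 5.94 × 10^-3 mol, y = 5.66 × 10^-3 mol
mass of H2C2O4 = 5.94 × 10^-3 × 90.03 = 0.535 g
% H2C2O4 = 0.535 / 1.26 × 100 = 42.4 %

42.4 %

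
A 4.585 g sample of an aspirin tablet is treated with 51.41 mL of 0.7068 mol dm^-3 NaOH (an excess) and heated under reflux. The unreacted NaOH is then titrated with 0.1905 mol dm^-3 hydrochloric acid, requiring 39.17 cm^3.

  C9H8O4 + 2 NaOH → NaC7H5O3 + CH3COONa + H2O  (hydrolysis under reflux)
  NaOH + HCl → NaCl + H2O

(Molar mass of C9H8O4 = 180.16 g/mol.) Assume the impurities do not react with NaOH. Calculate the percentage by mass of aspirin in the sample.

n(NaOH) added = 0.05141 × 0.7068 = 0.03634 mol
n(HCl) used in back-titration = 0.03917 × 0.1905 = 7.462 × 10^-3 mol
n(NaOH) left over = 7.462 × 10^-3 mol (1:1 ratio)
n(NaOH) consumed by analyte = 0.03634 − 7.462 × 10^-3 = 0.02887 mol
From the 1:2 ratio, n(C9H8O4) = 1/2 × 0.02887 = 0.01444 mol
mass of C9H8O4 = 0.01444 × 180.16 = 2.601 g
% C9H8O4 = 2.601 / 4.585 × 100 = 56.73 %

56.73 %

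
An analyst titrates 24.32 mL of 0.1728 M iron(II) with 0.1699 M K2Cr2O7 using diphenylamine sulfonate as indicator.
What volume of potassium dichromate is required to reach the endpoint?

Cr2O7^2- + 6 Fe^2+ + 14 H^+ → 2 Cr^3+ + 6 Fe^3+ + 7 H2O
n(Fe2+) = 0.02432 L × 0.1728 mol/L = 4.202 × 10^-3 mol
From the 1:6 stoichiometry, n(K2Cr2O7) = 1/6 × 4.202 × 10^-3 = 7.004 × 10^-4 mol
V(K2Cr2O7) = 7.004 × 10^-4 mol / 0.1699 mol/L = 0.004123 L = 4.123 mL

4.123 mL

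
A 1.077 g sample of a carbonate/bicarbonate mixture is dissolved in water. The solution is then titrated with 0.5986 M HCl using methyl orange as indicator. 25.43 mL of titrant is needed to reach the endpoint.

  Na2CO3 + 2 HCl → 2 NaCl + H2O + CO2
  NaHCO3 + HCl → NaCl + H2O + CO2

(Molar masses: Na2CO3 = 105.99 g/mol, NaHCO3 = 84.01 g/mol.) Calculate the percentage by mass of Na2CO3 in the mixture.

32.02 %

n(HCl) = 0.02543 × 0.5986 = 0.01522 mol
Let x = n(Na2CO3), y = n(NaHCO3).
Titrant: 2x + 1y = 0.01522;  mass: 105.99x + 84.01y = 1.077
Solving, x = 3.254 × 10^-3 mol, y = 8.715 × 10^-3 mol
mass of Na2CO3 = 3.254 × 10^-3 × 105.99 = 0.3449 g
% Na2CO3 = 0.3449 / 1.077 × 100 = 32.02 %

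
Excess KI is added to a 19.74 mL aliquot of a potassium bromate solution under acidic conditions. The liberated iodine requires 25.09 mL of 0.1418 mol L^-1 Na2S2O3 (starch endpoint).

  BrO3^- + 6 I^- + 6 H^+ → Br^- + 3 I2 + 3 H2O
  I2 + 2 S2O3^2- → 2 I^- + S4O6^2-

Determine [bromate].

0.03004 mol/L

n(S2O3^2-) = 0.02509 × 0.1418 = 3.558 × 10^-3 mol
n(I2) = n(S2O3^2-)/2 = 1.779 × 10^-3 mol
From the 1:3 ratio, n(BrO3^-) in the aliquot = 1/3 × 1.779 × 10^-3 = 5.930 × 10^-4 mol
[BrO3^-] = 5.930 × 10^-4 / 0.01974 = 0.03004 mol/L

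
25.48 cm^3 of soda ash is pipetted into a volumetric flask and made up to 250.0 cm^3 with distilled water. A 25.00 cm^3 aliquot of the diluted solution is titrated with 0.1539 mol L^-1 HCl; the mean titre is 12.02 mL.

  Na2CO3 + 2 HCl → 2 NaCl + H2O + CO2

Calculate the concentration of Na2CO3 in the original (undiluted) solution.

n(HCl) = 0.01202 × 0.1539 = 1.850 × 10^-3 mol
From the 1:2 ratio, n(Na2CO3) in the aliquot = 1/2 × 1.850 × 10^-3 = 9.249 × 10^-4 mol
[Na2CO3]_dilute = 9.249 × 10^-4 / 0.02500 = 0.03700 mol/L
Dilution factor = 250.0 / 25.48 = 9.812
[Na2CO3]_stock = 0.03700 × 9.812 = 0.3630 mol/L

0.3630 mol/L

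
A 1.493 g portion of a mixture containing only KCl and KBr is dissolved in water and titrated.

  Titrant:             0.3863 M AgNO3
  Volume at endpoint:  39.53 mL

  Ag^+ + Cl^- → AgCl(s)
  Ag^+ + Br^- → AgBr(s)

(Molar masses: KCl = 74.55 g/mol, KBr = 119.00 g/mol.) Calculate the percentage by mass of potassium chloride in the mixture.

n(AgNO3) = 0.03953 × 0.3863 = 0.01527 mol
Let x = n(KCl), y = n(KBr).
Titrant: 1x + 1y = 0.01527;  mass: 74.55x + 119.00y = 1.493
Solving, x = 7.293 × 10^-3 mol, y = 7.977 × 10^-3 mol
mass of KCl = 7.293 × 10^-3 × 74.55 = 0.5437 g
% KCl = 0.5437 / 1.493 × 100 = 36.42 %

36.42 %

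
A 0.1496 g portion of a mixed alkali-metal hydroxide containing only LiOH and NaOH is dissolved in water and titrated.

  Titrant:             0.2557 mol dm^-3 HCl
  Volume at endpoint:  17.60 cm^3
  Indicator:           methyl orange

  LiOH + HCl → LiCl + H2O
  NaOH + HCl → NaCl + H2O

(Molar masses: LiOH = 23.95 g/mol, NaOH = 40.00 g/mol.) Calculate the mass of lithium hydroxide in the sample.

0.04538 g

n(HCl) = 0.01760 × 0.2557 = 4.500 × 10^-3 mol
Let x = n(LiOH), y = n(NaOH).
Titrant: 1x + 1y = 4.500 × 10^-3;  mass: 23.95x + 40.00y = 0.1496
Solving, x = 1.895 × 10^-3 mol, y = 2.605 × 10^-3 mol
mass of LiOH = 1.895 × 10^-3 × 23.95 = 0.04538 g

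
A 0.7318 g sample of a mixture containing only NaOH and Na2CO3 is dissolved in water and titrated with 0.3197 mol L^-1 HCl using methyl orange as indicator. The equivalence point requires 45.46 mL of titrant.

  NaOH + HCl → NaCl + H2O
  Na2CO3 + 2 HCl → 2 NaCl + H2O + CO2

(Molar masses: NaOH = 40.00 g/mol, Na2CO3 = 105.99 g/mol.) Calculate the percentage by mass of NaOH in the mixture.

n(HCl) = 0.04546 × 0.3197 = 0.01453 mol
Let x = n(NaOH), y = n(Na2CO3).
Titrant: 1x + 2y = 0.01453;  mass: 40.00x + 105.99y = 0.7318
Solving, x = 2.955 × 10^-3 mol, y = 5.789 × 10^-3 mol
mass of NaOH = 2.955 × 10^-3 × 40.00 = 0.1182 g
% NaOH = 0.1182 / 0.7318 × 100 = 16.15 %

16.15 %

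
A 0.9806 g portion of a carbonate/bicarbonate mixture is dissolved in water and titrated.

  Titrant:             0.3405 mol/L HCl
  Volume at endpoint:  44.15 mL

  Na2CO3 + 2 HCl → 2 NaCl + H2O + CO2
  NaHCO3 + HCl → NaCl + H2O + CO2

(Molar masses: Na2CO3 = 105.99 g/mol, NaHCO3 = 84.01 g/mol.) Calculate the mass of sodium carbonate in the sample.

n(HCl) = 0.04415 × 0.3405 = 0.01503 mol
Let x = n(Na2CO3), y = n(NaHCO3).
Titrant: 2x + 1y = 0.01503;  mass: 105.99x + 84.01y = 0.9806
Solving, x = 4.551 × 10^-3 mol, y = 5.930 × 10^-3 mol
mass of Na2CO3 = 4.551 × 10^-3 × 105.99 = 0.4824 g

0.4824 g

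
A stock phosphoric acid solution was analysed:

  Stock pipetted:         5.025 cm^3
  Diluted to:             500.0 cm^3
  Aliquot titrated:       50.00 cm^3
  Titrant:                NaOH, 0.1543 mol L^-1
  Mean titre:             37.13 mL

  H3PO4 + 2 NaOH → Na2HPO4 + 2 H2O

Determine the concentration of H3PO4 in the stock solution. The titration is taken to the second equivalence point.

5.701 mol/L

n(NaOH) = 0.03713 × 0.1543 = 5.729 × 10^-3 mol
From the 1:2 ratio, n(H3PO4) in the aliquot = 1/2 × 5.729 × 10^-3 = 2.865 × 10^-3 mol
[H3PO4]_dilute = 2.865 × 10^-3 / 0.05000 = 0.05729 mol/L
Dilution factor = 500.0 / 5.025 = 99.50
[H3PO4]_stock = 0.05729 × 99.50 = 5.701 mol/L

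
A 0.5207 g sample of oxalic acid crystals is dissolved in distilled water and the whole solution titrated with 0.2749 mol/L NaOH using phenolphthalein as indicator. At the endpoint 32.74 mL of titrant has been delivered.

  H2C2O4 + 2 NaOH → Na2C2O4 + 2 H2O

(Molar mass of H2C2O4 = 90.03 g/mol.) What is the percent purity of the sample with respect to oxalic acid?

77.81 %

n(NaOH) = 0.03274 L × 0.2749 mol/L = 9.000 × 10^-3 mol
From the 1:2 ratio, n(H2C2O4) = 1/2 × 9.000 × 10^-3 = 4.500 × 10^-3 mol
mass of H2C2O4 = 4.500 × 10^-3 × 90.03 g/mol = 0.4051 g
% H2C2O4 = 0.4051 / 0.5207 × 100 = 77.81 %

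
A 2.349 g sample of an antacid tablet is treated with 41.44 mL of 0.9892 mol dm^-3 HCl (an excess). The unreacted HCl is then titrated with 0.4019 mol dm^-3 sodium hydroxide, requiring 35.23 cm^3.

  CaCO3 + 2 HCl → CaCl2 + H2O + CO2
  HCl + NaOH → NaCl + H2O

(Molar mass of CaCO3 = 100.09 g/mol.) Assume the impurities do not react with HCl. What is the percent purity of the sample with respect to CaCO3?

n(HCl) added = 0.04144 × 0.9892 = 0.04099 mol
n(NaOH) used in back-titration = 0.03523 × 0.4019 = 0.01416 mol
n(HCl) left over = 0.01416 mol (1:1 ratio)
n(HCl) consumed by analyte = 0.04099 − 0.01416 = 0.02683 mol
From the 1:2 ratio, n(CaCO3) = 1/2 × 0.02683 = 0.01342 mol
mass of CaCO3 = 0.01342 × 100.09 = 1.343 g
% CaCO3 = 1.343 / 2.349 × 100 = 57.17 %

57.17 %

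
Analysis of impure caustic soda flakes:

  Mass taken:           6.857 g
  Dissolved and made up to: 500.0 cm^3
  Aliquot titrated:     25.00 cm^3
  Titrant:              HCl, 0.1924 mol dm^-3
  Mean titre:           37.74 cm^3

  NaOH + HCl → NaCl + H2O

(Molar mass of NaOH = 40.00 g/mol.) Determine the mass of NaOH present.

n(HCl) per titration = 0.03774 × 0.1924 = 7.261 × 10^-3 mol
n(NaOH) in each aliquot = 7.261 × 10^-3 mol (1:1 ratio)
n(NaOH) in the whole flask = 7.261 × 10^-3 × 500.0/25.00 = 0.1452 mol
mass of NaOH = 0.1452 × 40.00 = 5.809 g

5.809 g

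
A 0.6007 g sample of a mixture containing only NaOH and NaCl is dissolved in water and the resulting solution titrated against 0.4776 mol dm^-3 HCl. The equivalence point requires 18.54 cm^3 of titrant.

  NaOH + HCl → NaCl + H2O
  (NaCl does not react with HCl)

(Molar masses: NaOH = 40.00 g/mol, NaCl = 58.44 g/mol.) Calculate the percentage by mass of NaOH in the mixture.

58.96 %

n(HCl) = 0.01854 × 0.4776 = 8.855 × 10^-3 mol
Let x = n(NaOH), y = n(NaCl).
Titrant: 1x = 8.855 × 10^-3;  mass: 40.00x + 58.44y = 0.6007
Solving, x = 8.855 × 10^-3 mol, y = 4.218 × 10^-3 mol
mass of NaOH = 8.855 × 10^-3 × 40.00 = 0.3542 g
% NaOH = 0.3542 / 0.6007 × 100 = 58.96 %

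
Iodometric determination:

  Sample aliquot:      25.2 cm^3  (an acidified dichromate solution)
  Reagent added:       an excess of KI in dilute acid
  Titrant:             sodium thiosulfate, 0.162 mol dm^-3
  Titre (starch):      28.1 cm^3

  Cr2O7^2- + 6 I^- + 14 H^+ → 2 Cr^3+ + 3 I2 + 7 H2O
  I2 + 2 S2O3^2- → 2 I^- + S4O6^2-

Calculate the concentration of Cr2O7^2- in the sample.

0.0301 mol/L

n(S2O3^2-) = 0.0281 × 0.162 = 4.55 × 10^-3 mol
n(I2) = n(S2O3^2-)/2 = 2.28 × 10^-3 mol
From the 1:3 ratio, n(Cr2O7^2-) in the aliquot = 1/3 × 2.28 × 10^-3 = 7.59 × 10^-4 mol
[Cr2O7^2-] = 7.59 × 10^-4 / 0.0252 = 0.0301 mol/L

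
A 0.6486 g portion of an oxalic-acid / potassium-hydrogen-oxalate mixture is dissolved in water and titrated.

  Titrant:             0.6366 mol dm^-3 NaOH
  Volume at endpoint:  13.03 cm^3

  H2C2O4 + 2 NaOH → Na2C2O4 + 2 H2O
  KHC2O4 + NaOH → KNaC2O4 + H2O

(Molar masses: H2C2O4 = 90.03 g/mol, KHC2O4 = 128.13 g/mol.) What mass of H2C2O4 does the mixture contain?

0.2243 g

n(NaOH) = 0.01303 × 0.6366 = 8.295 × 10^-3 mol
Let x = n(H2C2O4), y = n(KHC2O4).
Titrant: 2x + 1y = 8.295 × 10^-3;  mass: 90.03x + 128.13y = 0.6486
Solving, x = 2.492 × 10^-3 mol, y = 3.311 × 10^-3 mol
mass of H2C2O4 = 2.492 × 10^-3 × 90.03 = 0.2243 g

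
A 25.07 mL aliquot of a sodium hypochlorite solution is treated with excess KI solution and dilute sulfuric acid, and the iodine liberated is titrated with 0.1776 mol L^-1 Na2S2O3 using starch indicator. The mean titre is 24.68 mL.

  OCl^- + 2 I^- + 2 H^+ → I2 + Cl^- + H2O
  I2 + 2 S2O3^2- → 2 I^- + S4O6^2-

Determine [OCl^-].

0.08742 mol/L

n(S2O3^2-) = 0.02468 × 0.1776 = 4.383 × 10^-3 mol
n(I2) = n(S2O3^2-)/2 = 2.192 × 10^-3 mol
n(OCl^-) in the aliquot = 2.192 × 10^-3 mol (1:1 ratio)
[OCl^-] = 2.192 × 10^-3 / 0.02507 = 0.08742 mol/L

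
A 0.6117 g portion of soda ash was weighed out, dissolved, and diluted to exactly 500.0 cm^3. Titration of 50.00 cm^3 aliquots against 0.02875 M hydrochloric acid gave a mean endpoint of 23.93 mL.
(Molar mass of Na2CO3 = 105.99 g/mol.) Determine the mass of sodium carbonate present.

0.3646 g

Na2CO3 + 2 HCl → 2 NaCl + H2O + CO2
n(HCl) per titration = 0.02393 × 0.02875 = 6.880 × 10^-4 mol
From the 1:2 ratio, n(Na2CO3) in each aliquot = 1/2 × 6.880 × 10^-4 = 3.440 × 10^-4 mol
n(Na2CO3) in the whole flask = 3.440 × 10^-4 × 500.0/50.00 = 3.440 × 10^-3 mol
mass of Na2CO3 = 3.440 × 10^-3 × 105.99 = 0.3646 g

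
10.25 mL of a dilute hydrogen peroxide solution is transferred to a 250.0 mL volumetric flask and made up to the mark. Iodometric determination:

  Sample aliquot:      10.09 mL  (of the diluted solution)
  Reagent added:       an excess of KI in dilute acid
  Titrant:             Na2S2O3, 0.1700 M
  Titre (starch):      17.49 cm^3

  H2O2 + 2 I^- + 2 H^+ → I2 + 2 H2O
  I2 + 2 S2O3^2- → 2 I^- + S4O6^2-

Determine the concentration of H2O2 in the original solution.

3.594 M

n(S2O3^2-) = 0.01749 × 0.1700 = 2.973 × 10^-3 mol
n(I2) = n(S2O3^2-)/2 = 1.487 × 10^-3 mol
n(H2O2) in the aliquot = 1.487 × 10^-3 mol (1:1 ratio)
[H2O2]_dilute = 1.487 × 10^-3 / 0.01009 = 0.1473 mol/L
[H2O2]_original = 0.1473 × 250.0/10.25 = 3.594 mol/L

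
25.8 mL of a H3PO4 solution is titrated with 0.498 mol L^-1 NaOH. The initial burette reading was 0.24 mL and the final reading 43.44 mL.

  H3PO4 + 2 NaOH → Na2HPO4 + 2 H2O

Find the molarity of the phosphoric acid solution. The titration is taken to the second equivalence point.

0.417 mol/L

n(NaOH) = 0.0432 L × 0.498 mol/L = 0.0215 mol
From the 1:2 mole ratio, n(H3PO4) = 1/2 × 0.0215 = 0.0108 mol
[H3PO4] = 0.0108 mol / 0.0258 L = 0.417 mol/L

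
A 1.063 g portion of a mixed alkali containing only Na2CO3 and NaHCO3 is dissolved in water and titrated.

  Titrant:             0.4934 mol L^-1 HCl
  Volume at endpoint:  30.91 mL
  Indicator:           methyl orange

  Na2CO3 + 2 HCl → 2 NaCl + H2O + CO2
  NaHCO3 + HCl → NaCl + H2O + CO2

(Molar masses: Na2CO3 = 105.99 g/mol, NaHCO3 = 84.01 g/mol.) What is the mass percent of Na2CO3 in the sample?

35.08 %

n(HCl) = 0.03091 × 0.4934 = 0.01525 mol
Let x = n(Na2CO3), y = n(NaHCO3).
Titrant: 2x + 1y = 0.01525;  mass: 105.99x + 84.01y = 1.063
Solving, x = 3.518 × 10^-3 mol, y = 8.215 × 10^-3 mol
mass of Na2CO3 = 3.518 × 10^-3 × 105.99 = 0.3729 g
% Na2CO3 = 0.3729 / 1.063 × 100 = 35.08 %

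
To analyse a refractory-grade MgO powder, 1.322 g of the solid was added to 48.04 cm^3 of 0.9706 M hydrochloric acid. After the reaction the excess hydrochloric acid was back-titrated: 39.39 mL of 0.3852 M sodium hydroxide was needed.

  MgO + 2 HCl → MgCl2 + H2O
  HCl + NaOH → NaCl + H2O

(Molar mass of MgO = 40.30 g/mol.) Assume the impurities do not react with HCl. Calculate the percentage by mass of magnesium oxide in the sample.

n(HCl) added = 0.04804 × 0.9706 = 0.04663 mol
n(NaOH) used in back-titration = 0.03939 × 0.3852 = 0.01517 mol
n(HCl) left over = 0.01517 mol (1:1 ratio)
n(HCl) consumed by analyte = 0.04663 − 0.01517 = 0.03145 mol
From the 1:2 ratio, n(MgO) = 1/2 × 0.03145 = 0.01573 mol
mass of MgO = 0.01573 × 40.30 = 0.6338 g
% MgO = 0.6338 / 1.322 × 100 = 47.94 %

47.94 %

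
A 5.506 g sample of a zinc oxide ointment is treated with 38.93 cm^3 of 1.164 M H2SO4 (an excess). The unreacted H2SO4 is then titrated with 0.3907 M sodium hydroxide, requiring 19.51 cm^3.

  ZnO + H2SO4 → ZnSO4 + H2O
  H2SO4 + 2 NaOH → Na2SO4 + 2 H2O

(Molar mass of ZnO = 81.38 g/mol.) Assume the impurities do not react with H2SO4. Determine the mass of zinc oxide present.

3.378 g

n(H2SO4) added = 0.03893 × 1.164 = 0.04531 mol
n(NaOH) used in back-titration = 0.01951 × 0.3907 = 7.623 × 10^-3 mol
From the 1:2 ratio, n(H2SO4) left over = 1/2 × 7.623 × 10^-3 = 3.811 × 10^-3 mol
n(H2SO4) consumed by analyte = 0.04531 − 3.811 × 10^-3 = 0.04150 mol
n(ZnO) = 0.04150 mol (1:1 ratio)
mass of ZnO = 0.04150 × 81.38 = 3.378 g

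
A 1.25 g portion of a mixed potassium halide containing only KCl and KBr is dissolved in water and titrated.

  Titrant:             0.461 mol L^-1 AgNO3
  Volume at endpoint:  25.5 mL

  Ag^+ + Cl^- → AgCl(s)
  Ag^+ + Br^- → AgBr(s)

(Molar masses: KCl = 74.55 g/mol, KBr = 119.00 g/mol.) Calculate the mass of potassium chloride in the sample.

0.250 g

n(AgNO3) = 0.0255 × 0.461 = 0.0118 mol
Let x = n(KCl), y = n(KBr).
Titrant: 1x + 1y = 0.0118;  mass: 74.55x + 119.00y = 1.25
Solving, x = 3.35 × 10^-3 mol, y = 8.41 × 10^-3 mol
mass of KCl = 3.35 × 10^-3 × 74.55 = 0.250 g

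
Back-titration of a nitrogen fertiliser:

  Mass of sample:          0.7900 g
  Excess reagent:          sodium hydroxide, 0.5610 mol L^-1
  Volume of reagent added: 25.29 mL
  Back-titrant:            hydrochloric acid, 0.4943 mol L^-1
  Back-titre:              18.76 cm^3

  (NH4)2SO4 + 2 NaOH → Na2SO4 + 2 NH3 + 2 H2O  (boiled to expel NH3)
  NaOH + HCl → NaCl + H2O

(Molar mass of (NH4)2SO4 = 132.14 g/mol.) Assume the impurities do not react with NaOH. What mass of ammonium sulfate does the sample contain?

0.3247 g

n(NaOH) added = 0.02529 × 0.5610 = 0.01419 mol
n(HCl) used in back-titration = 0.01876 × 0.4943 = 9.273 × 10^-3 mol
n(NaOH) left over = 9.273 × 10^-3 mol (1:1 ratio)
n(NaOH) consumed by analyte = 0.01419 − 9.273 × 10^-3 = 4.915 × 10^-3 mol
From the 1:2 ratio, n((NH4)2SO4) = 1/2 × 4.915 × 10^-3 = 2.457 × 10^-3 mol
mass of (NH4)2SO4 = 2.457 × 10^-3 × 132.14 = 0.3247 g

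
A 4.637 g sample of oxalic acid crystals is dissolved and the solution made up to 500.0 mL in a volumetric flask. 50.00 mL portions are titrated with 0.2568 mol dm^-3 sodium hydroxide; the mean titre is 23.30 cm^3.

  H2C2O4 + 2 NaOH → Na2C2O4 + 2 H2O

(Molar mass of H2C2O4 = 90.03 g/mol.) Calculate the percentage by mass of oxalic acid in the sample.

n(NaOH) per titration = 0.02330 × 0.2568 = 5.983 × 10^-3 mol
From the 1:2 ratio, n(H2C2O4) in each aliquot = 1/2 × 5.983 × 10^-3 = 2.992 × 10^-3 mol
n(H2C2O4) in the whole flask = 2.992 × 10^-3 × 500.0/50.00 = 0.02992 mol
mass of H2C2O4 = 0.02992 × 90.03 = 2.693 g
% H2C2O4 = 2.693 / 4.637 × 100 = 58.09 %

58.09 %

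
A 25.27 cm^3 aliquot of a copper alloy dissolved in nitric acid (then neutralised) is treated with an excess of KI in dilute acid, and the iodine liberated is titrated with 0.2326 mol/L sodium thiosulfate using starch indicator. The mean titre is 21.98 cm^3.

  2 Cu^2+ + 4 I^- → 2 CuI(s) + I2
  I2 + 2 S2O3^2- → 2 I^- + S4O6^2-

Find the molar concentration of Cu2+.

n(S2O3^2-) = 0.02198 × 0.2326 = 5.113 × 10^-3 mol
n(I2) = n(S2O3^2-)/2 = 2.556 × 10^-3 mol
From the 2:1 ratio, n(Cu2+) in the aliquot = 2/1 × 2.556 × 10^-3 = 5.113 × 10^-3 mol
[Cu2+] = 5.113 × 10^-3 / 0.02527 = 0.2023 mol/L

0.2023 mol/L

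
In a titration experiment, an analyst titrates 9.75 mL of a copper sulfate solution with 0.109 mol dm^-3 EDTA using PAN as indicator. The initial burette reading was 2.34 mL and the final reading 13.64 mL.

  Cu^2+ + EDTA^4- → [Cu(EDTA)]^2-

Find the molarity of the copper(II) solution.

n(EDTA) = 0.0113 L × 0.109 mol/L = 1.23 × 10^-3 mol
n(Cu2+) = 1.23 × 10^-3 mol (1:1 mole ratio)
[Cu2+] = 1.23 × 10^-3 mol / 0.00975 L = 0.126 mol/L

0.126 mol/L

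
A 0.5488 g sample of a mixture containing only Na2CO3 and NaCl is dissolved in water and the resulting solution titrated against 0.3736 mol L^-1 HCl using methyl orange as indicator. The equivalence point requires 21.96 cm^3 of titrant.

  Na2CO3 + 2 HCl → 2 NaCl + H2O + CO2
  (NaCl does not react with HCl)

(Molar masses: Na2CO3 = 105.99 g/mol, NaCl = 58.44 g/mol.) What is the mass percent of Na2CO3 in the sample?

n(HCl) = 0.02196 × 0.3736 = 8.204 × 10^-3 mol
Let x = n(Na2CO3), y = n(NaCl).
Titrant: 2x = 8.204 × 10^-3;  mass: 105.99x + 58.44y = 0.5488
Solving, x = 4.102 × 10^-3 mol, y = 1.951 × 10^-3 mol
mass of Na2CO3 = 4.102 × 10^-3 × 105.99 = 0.4348 g
% Na2CO3 = 0.4348 / 0.5488 × 100 = 79.22 %

79.22 %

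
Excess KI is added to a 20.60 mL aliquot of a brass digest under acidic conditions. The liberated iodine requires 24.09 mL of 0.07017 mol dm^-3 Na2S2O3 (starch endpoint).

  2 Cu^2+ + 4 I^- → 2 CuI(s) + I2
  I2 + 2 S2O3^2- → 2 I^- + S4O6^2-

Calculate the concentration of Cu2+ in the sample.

0.08206 mol/L

n(S2O3^2-) = 0.02409 × 0.07017 = 1.690 × 10^-3 mol
n(I2) = n(S2O3^2-)/2 = 8.452 × 10^-4 mol
From the 2:1 ratio, n(Cu2+) in the aliquot = 2/1 × 8.452 × 10^-4 = 1.690 × 10^-3 mol
[Cu2+] = 1.690 × 10^-3 / 0.02060 = 0.08206 mol/L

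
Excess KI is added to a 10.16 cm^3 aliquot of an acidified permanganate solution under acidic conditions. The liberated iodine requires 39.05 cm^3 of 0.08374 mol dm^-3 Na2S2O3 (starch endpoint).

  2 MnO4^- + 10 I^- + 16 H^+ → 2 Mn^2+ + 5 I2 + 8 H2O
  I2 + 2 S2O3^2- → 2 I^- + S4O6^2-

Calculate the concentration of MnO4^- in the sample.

0.06437 mol/L

n(S2O3^2-) = 0.03905 × 0.08374 = 3.270 × 10^-3 mol
n(I2) = n(S2O3^2-)/2 = 1.635 × 10^-3 mol
From the 2:5 ratio, n(MnO4^-) in the aliquot = 2/5 × 1.635 × 10^-3 = 6.540 × 10^-4 mol
[MnO4^-] = 6.540 × 10^-4 / 0.01016 = 0.06437 mol/L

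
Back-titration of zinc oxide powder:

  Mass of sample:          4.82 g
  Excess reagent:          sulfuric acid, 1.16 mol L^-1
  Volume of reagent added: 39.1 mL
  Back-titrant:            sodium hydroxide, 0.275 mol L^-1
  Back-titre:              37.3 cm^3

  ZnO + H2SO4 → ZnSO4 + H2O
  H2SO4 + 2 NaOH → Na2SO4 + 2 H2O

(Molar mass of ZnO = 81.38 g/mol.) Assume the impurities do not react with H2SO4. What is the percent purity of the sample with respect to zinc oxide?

n(H2SO4) added = 0.0391 × 1.16 = 0.0454 mol
n(NaOH) used in back-titration = 0.0373 × 0.275 = 0.0103 mol
From the 1:2 ratio, n(H2SO4) left over = 1/2 × 0.0103 = 5.13 × 10^-3 mol
n(H2SO4) consumed by analyte = 0.0454 − 5.13 × 10^-3 = 0.0402 mol
n(ZnO) = 0.0402 mol (1:1 ratio)
mass of ZnO = 0.0402 × 81.38 = 3.27 g
% ZnO = 3.27 / 4.82 × 100 = 67.9 %

67.9 %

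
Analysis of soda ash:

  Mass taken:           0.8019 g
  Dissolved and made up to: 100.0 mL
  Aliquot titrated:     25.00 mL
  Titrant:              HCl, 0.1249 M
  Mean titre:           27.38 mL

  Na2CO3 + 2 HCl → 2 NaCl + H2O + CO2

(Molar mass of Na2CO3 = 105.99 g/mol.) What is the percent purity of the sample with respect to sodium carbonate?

90.40 %

n(HCl) per titration = 0.02738 × 0.1249 = 3.420 × 10^-3 mol
From the 1:2 ratio, n(Na2CO3) in each aliquot = 1/2 × 3.420 × 10^-3 = 1.710 × 10^-3 mol
n(Na2CO3) in the whole flask = 1.710 × 10^-3 × 100.0/25.00 = 6.840 × 10^-3 mol
mass of Na2CO3 = 6.840 × 10^-3 × 105.99 = 0.7249 g
% Na2CO3 = 0.7249 / 0.8019 × 100 = 90.40 %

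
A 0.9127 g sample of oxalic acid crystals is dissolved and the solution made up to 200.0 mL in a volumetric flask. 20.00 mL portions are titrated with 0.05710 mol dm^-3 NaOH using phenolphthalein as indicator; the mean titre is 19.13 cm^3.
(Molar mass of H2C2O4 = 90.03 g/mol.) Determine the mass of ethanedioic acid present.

0.4917 g

H2C2O4 + 2 NaOH → Na2C2O4 + 2 H2O
n(NaOH) per titration = 0.01913 × 0.05710 = 1.092 × 10^-3 mol
From the 1:2 ratio, n(H2C2O4) in each aliquot = 1/2 × 1.092 × 10^-3 = 5.462 × 10^-4 mol
n(H2C2O4) in the whole flask = 5.462 × 10^-4 × 200.0/20.00 = 5.462 × 10^-3 mol
mass of H2C2O4 = 5.462 × 10^-3 × 90.03 = 0.4917 g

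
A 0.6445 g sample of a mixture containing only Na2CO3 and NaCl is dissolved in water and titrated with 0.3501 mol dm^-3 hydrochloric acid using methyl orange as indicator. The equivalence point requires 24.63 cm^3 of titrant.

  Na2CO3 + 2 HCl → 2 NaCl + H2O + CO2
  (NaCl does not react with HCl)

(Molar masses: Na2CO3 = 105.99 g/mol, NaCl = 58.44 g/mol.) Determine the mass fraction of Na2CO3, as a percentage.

n(HCl) = 0.02463 × 0.3501 = 8.623 × 10^-3 mol
Let x = n(Na2CO3), y = n(NaCl).
Titrant: 2x = 8.623 × 10^-3;  mass: 105.99x + 58.44y = 0.6445
Solving, x = 4.311 × 10^-3 mol, y = 3.209 × 10^-3 mol
mass of Na2CO3 = 4.311 × 10^-3 × 105.99 = 0.4570 g
% Na2CO3 = 0.4570 / 0.6445 × 100 = 70.90 %

70.90 %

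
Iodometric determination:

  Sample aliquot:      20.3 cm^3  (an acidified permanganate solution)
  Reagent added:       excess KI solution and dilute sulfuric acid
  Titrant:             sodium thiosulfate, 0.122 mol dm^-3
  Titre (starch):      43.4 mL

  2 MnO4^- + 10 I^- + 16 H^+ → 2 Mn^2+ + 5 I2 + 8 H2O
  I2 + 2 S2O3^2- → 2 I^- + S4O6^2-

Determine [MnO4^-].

0.0522 mol/L

n(S2O3^2-) = 0.0434 × 0.122 = 5.29 × 10^-3 mol
n(I2) = n(S2O3^2-)/2 = 2.65 × 10^-3 mol
From the 2:5 ratio, n(MnO4^-) in the aliquot = 2/5 × 2.65 × 10^-3 = 1.06 × 10^-3 mol
[MnO4^-] = 1.06 × 10^-3 / 0.0203 = 0.0522 mol/L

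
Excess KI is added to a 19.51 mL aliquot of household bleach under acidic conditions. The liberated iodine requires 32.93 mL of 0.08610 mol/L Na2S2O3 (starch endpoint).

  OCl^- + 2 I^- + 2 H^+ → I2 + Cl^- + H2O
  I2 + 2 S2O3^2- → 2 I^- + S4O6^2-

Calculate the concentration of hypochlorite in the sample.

0.07266 mol/L

n(S2O3^2-) = 0.03293 × 0.08610 = 2.835 × 10^-3 mol
n(I2) = n(S2O3^2-)/2 = 1.418 × 10^-3 mol
n(OCl^-) in the aliquot = 1.418 × 10^-3 mol (1:1 ratio)
[OCl^-] = 1.418 × 10^-3 / 0.01951 = 0.07266 mol/L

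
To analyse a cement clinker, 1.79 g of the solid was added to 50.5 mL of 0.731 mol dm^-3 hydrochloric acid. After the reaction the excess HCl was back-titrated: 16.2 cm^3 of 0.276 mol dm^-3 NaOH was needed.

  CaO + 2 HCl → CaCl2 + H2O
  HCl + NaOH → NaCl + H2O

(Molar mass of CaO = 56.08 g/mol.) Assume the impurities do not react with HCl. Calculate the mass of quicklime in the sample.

0.910 g

n(HCl) added = 0.0505 × 0.731 = 0.0369 mol
n(NaOH) used in back-titration = 0.0162 × 0.276 = 4.47 × 10^-3 mol
n(HCl) left over = 4.47 × 10^-3 mol (1:1 ratio)
n(HCl) consumed by analyte = 0.0369 − 4.47 × 10^-3 = 0.0324 mol
From the 1:2 ratio, n(CaO) = 1/2 × 0.0324 = 0.0162 mol
mass of CaO = 0.0162 × 56.08 = 0.910 g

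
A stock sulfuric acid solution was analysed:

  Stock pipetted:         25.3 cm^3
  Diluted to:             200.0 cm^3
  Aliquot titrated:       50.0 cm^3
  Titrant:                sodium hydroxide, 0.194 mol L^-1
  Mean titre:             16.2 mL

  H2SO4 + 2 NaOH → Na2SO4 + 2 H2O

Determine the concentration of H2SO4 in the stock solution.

n(NaOH) = 0.0162 × 0.194 = 3.14 × 10^-3 mol
From the 1:2 ratio, n(H2SO4) in the aliquot = 1/2 × 3.14 × 10^-3 = 1.57 × 10^-3 mol
[H2SO4]_dilute = 1.57 × 10^-3 / 0.0500 = 0.0314 mol/L
Dilution factor = 200.0 / 25.3 = 7.905
[H2SO4]_stock = 0.0314 × 7.905 = 0.248 mol/L

0.248 mol/L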